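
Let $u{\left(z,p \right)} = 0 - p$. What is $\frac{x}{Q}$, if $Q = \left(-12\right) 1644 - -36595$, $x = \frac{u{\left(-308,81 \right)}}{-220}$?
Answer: $\frac{81}{3710740} \approx 2.1829 \cdot 10^{-5}$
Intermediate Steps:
$u{\left(z,p \right)} = - p$
$x = \frac{81}{220}$ ($x = \frac{\left(-1\right) 81}{-220} = \left(-81\right) \left(- \frac{1}{220}\right) = \frac{81}{220} \approx 0.36818$)
$Q = 16867$ ($Q = -19728 + 36595 = 16867$)
$\frac{x}{Q} = \frac{81}{220 \cdot 16867} = \frac{81}{220} \cdot \frac{1}{16867} = \frac{81}{3710740}$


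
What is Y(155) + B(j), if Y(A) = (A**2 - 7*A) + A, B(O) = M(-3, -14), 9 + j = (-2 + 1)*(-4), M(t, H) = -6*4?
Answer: 23071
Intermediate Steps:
M(t, H) = -24
j = -5 (j = -9 + (-2 + 1)*(-4) = -9 - 1*(-4) = -9 + 4 = -5)
B(O) = -24
Y(A) = A**2 - 6*A
Y(155) + B(j) = 155*(-6 + 155) - 24 = 155*149 - 24 = 23095 - 24 = 23071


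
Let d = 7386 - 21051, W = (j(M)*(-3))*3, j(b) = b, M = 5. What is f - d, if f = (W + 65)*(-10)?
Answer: 13465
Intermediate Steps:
W = -45 (W = (5*(-3))*3 = -15*3 = -45)
f = -200 (f = (-45 + 65)*(-10) = 20*(-10) = -200)
d = -13665
f - d = -200 - 1*(-13665) = -200 + 13665 = 13465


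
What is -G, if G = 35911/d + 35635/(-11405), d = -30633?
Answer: 300234382/69873873 ≈ 4.2968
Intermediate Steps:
G = -300234382/69873873 (G = 35911/(-30633) + 35635/(-11405) = 35911*(-1/30633) + 35635*(-1/11405) = -35911/30633 - 7127/2281 = -300234382/69873873 ≈ -4.2968)
-G = -1*(-300234382/69873873) = 300234382/69873873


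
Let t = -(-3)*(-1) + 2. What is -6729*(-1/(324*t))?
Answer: -2243/108 ≈ -20.769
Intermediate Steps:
t = -1 (t = -1*3 + 2 = -3 + 2 = -1)
-6729*(-1/(324*t)) = -6729/((18*(-1))*(-18)) = -6729/((-18*(-18))) = -6729/324 = -6729*1/324 = -2243/108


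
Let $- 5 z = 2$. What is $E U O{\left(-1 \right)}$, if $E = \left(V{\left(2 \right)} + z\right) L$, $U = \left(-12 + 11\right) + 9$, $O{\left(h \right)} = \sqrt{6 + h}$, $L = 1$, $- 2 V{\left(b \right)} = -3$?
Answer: $\frac{44 \sqrt{5}}{5} \approx 19.677$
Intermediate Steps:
$V{\left(b \right)} = \frac{3}{2}$ ($V{\left(b \right)} = \left(- \frac{1}{2}\right) \left(-3\right) = \frac{3}{2}$)
$z = - \frac{2}{5}$ ($z = \left(- \frac{1}{5}\right) 2 = - \frac{2}{5} \approx -0.4$)
$U = 8$ ($U = -1 + 9 = 8$)
$E = \frac{11}{10}$ ($E = \left(\frac{3}{2} - \frac{2}{5}\right) 1 = \frac{11}{10} \cdot 1 = \frac{11}{10} \approx 1.1$)
$E U O{\left(-1 \right)} = \frac{11}{10} \cdot 8 \sqrt{6 - 1} = \frac{44 \sqrt{5}}{5}$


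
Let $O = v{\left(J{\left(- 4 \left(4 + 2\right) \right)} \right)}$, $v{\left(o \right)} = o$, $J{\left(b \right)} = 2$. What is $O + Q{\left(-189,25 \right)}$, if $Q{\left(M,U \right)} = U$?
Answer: $27$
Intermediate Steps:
$O = 2$
$O + Q{\left(-189,25 \right)} = 2 + 25 = 27$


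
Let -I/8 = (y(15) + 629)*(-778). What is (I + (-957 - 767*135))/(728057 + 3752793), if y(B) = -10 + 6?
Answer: 1892749/2240425 ≈ 0.84482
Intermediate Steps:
y(B) = -4
I = 3890000 (I = -8*(-4 + 629)*(-778) = -5000*(-778) = -8*(-486250) = 3890000)
(I + (-957 - 767*135))/(728057 + 3752793) = (3890000 + (-957 - 767*135))/(728057 + 3752793) = (3890000 + (-957 - 103545))/4480850 = (3890000 - 104502)*(1/4480850) = 3785498*(1/4480850) = 1892749/2240425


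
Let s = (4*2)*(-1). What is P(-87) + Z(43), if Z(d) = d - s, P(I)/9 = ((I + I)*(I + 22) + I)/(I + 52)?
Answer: -99222/35 ≈ -2834.9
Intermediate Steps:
s = -8 (s = 8*(-1) = -8)
P(I) = 9*(I + 2*I*(22 + I))/(52 + I) (P(I) = 9*(((I + I)*(I + 22) + I)/(I + 52)) = 9*(((2*I)*(22 + I) + I)/(52 + I)) = 9*((2*I*(22 + I) + I)/(52 + I)) = 9*((I + 2*I*(22 + I))/(52 + I)) = 9*(I + 2*I*(22 + I))/(52 + I))
Z(d) = 8 + d (Z(d) = d - 1*(-8) = d + 8 = 8 + d)
P(-87) + Z(43) = 9*(-87)*(45 + 2*(-87))/(52 - 87) + (8 + 43) = 9*(-87)*(45 - 174)/(-35) + 51 = 9*(-87)*(-1/35)*(-129) + 51 = -101007/35 + 51 = -99222/35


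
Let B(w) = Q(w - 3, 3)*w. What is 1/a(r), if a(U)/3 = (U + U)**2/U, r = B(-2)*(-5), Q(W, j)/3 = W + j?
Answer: -1/720 ≈ -0.0013889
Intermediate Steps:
Q(W, j) = 3*W + 3*j (Q(W, j) = 3*(W + j) = 3*W + 3*j)
B(w) = 3*w**2 (B(w) = (3*(w - 3) + 3*3)*w = (3*(-3 + w) + 9)*w = ((-9 + 3*w) + 9)*w = (3*w)*w = 3*w**2)
r = -60 (r = (3*(-2)**2)*(-5) = (3*4)*(-5) = 12*(-5) = -60)
a(U) = 12*U (a(U) = 3*((U + U)**2/U) = 3*((2*U)**2/U) = 3*((4*U**2)/U) = 3*(4*U) = 12*U)
1/a(r) = 1/(12*(-60)) = 1/(-720) = -1/720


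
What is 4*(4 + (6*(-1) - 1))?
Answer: -12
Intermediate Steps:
4*(4 + (6*(-1) - 1)) = 4*(4 + (-6 - 1)) = 4*(4 - 7) = 4*(-3) = -12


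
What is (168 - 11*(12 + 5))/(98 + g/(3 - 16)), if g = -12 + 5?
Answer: -247/1281 ≈ -0.19282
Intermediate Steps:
g = -7
(168 - 11*(12 + 5))/(98 + g/(3 - 16)) = (168 - 11*(12 + 5))/(98 - 7/(3 - 16)) = (168 - 11*17)/(98 - 7/(-13)) = (168 - 187)/(98 - 7*(-1/13)) = -19/(98 + 7/13) = -19/1281/13 = -19*13/1281 = -247/1281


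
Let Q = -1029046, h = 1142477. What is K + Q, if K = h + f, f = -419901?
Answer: -306470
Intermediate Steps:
K = 722576 (K = 1142477 - 419901 = 722576)
K + Q = 722576 - 1029046 = -306470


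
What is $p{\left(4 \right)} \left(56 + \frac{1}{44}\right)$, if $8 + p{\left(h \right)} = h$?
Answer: $- \frac{2465}{11} \approx -224.09$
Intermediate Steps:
$p{\left(h \right)} = -8 + h$
$p{\left(4 \right)} \left(56 + \frac{1}{44}\right) = \left(-8 + 4\right) \left(56 + \frac{1}{44}\right) = - 4 \left(56 + \frac{1}{44}\right) = \left(-4\right) \frac{2465}{44} = - \frac{2465}{11}$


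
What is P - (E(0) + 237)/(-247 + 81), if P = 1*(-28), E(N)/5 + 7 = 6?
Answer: -2208/83 ≈ -26.602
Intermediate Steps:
E(N) = -5 (E(N) = -35 + 5*6 = -35 + 30 = -5)
P = -28
P - (E(0) + 237)/(-247 + 81) = -28 - (-5 + 237)/(-247 + 81) = -28 - 232/(-166) = -28 - 232*(-1)/166 = -28 - 1*(-116/83) = -28 + 116/83 = -2208/83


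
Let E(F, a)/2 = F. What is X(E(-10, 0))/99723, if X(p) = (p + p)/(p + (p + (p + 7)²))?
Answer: -40/12864267 ≈ -3.1094e-6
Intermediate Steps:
E(F, a) = 2*F
X(p) = 2*p/((7 + p)² + 2*p) (X(p) = (2*p)/(p + (p + (7 + p)²)) = (2*p)/((7 + p)² + 2*p) = 2*p/((7 + p)² + 2*p))
X(E(-10, 0))/99723 = (2*(2*(-10))/((7 + 2*(-10))² + 2*(2*(-10))))/99723 = (2*(-20)/((7 - 20)² + 2*(-20)))*(1/99723) = (2*(-20)/((-13)² - 40))*(1/99723) = (2*(-20)/(169 - 40))*(1/99723) = (2*(-20)/129)*(1/99723) = (2*(-20)*(1/129))*(1/99723) = -40/129*1/99723 = -40/12864267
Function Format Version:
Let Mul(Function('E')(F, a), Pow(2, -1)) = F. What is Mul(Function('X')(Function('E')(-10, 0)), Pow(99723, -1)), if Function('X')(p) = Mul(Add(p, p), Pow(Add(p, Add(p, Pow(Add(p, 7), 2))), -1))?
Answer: Rational(-40, 12864267) ≈ -3.1094e-6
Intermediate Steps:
Function('E')(F, a) = Mul(2, F)
Function('X')(p) = Mul(2, p, Pow(Add(Pow(Add(7, p), 2), Mul(2, p)), -1)) (Function('X')(p) = Mul(Mul(2, p), Pow(Add(p, Add(p, Pow(Add(7, p), 2))), -1)) = Mul(Mul(2, p), Pow(Add(Pow(Add(7, p), 2), Mul(2, p)), -1)) = Mul(2, p, Pow(Add(Pow(Add(7, p), 2), Mul(2, p)), -1)))
Mul(Function('X')(Function('E')(-10, 0)), Pow(99723, -1)) = Mul(Mul(2, Mul(2, -10), Pow(Add(Pow(Add(7, Mul(2, -10)), 2), Mul(2, Mul(2, -10))), -1)), Pow(99723, -1)) = Mul(Mul(2, -20, Pow(Add(Pow(Add(7, -20), 2), Mul(2, -20)), -1)), Rational(1, 99723)) = Mul(Mul(2, -20, Pow(Add(Pow(-13, 2), -40), -1)), Rational(1, 99723)) = Mul(Mul(2, -20, Pow(Add(169, -40), -1)), Rational(1, 99723)) = Mul(Mul(2, -20, Pow(129, -1)), Rational(1, 99723)) = Mul(Mul(2, -20, Rational(1, 129)), Rational(1, 99723)) = Mul(Rational(-40, 129), Rational(1, 99723)) = Rational(-40, 12864267)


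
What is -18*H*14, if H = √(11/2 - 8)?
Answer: -126*I*√10 ≈ -398.45*I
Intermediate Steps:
H = I*√10/2 (H = √(11*(½) - 8) = √(11/2 - 8) = √(-5/2) = I*√10/2 ≈ 1.5811*I)
-18*H*14 = -9*I*√10*14 = -126*I*√10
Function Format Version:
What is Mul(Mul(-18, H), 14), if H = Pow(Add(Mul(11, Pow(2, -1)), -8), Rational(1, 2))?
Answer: Mul(-126, I, Pow(10, Rational(1, 2))) ≈ Mul(-398.45, I)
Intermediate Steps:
H = Mul(Rational(1, 2), I, Pow(10, Rational(1, 2))) (H = Pow(Add(Mul(11, Rational(1, 2)), -8), Rational(1, 2)) = Pow(Add(Rational(11, 2), -8), Rational(1, 2)) = Pow(Rational(-5, 2), Rational(1, 2)) = Mul(Rational(1, 2), I, Pow(10, Rational(1, 2))) ≈ Mul(1.5811, I))
Mul(Mul(-18, H), 14) = Mul(Mul(-18, Mul(Rational(1, 2), I, Pow(10, Rational(1, 2)))), 14) = Mul(Mul(-9, I, Pow(10, Rational(1, 2))), 14) = Mul(-126, I, Pow(10, Rational(1, 2)))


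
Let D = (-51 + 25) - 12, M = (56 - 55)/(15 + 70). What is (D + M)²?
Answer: 10426441/7225 ≈ 1443.1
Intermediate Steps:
M = 1/85 ≈ 0.011765
D = -38 (D = -26 - 12 = -38)
(D + M)² = (-38 + 1/85)² = (-3229/85)² = 10426441/7225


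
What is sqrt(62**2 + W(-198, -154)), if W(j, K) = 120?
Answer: 2*sqrt(991) ≈ 62.960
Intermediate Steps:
sqrt(62**2 + W(-198, -154)) = sqrt(62**2 + 120) = sqrt(3844 + 120) = sqrt(3964) = 2*sqrt(991)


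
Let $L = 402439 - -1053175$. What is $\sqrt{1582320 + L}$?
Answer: $\sqrt{3037934} \approx 1743.0$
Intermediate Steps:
$L = 1455614$ ($L = 402439 + 1053175 = 1455614$)
$\sqrt{1582320 + L} = \sqrt{1582320 + 1455614} = \sqrt{3037934}$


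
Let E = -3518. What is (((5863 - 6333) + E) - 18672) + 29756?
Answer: 7096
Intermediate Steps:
(((5863 - 6333) + E) - 18672) + 29756 = (((5863 - 6333) - 3518) - 18672) + 29756 = ((-470 - 3518) - 18672) + 29756 = (-3988 - 18672) + 29756 = -22660 + 29756 = 7096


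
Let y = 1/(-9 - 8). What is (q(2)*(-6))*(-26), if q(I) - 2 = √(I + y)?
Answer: 312 + 156*√561/17 ≈ 529.35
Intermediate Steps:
y = -1/17 (y = 1/(-17) = -1/17 ≈ -0.058824)
q(I) = 2 + √(-1/17 + I) (q(I) = 2 + √(I - 1/17) = 2 + √(-1/17 + I))
(q(2)*(-6))*(-26) = ((2 + √(-17 + 289*2)/17)*(-6))*(-26) = ((2 + √(-17 + 578)/17)*(-6))*(-26) = ((2 + √561/17)*(-6))*(-26) = (-12 - 6*√561/17)*(-26) = 312 + 156*√561/17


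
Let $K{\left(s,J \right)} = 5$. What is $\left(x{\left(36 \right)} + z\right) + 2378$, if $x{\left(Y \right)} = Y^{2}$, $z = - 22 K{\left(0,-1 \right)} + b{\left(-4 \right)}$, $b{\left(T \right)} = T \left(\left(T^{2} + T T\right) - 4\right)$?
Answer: $3452$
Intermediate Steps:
$b{\left(T \right)} = T \left(-4 + 2 T^{2}\right)$ ($b{\left(T \right)} = T \left(\left(T^{2} + T^{2}\right) - 4\right) = T \left(2 T^{2} - 4\right) = T \left(-4 + 2 T^{2}\right)$)
$z = -222$ ($z = \left(-22\right) 5 + 2 \left(-4\right) \left(-2 + \left(-4\right)^{2}\right) = -110 + 2 \left(-4\right) \left(-2 + 16\right) = -110 + 2 \left(-4\right) 14 = -110 - 112 = -222$)
$\left(x{\left(36 \right)} + z\right) + 2378 = \left(36^{2} - 222\right) + 2378 = \left(1296 - 222\right) + 2378 = 1074 + 2378 = 3452$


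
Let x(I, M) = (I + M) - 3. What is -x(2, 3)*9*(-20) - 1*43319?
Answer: -42959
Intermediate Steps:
x(I, M) = -3 + I + M
-x(2, 3)*9*(-20) - 1*43319 = -(-3 + 2 + 3)*9*(-20) - 1*43319 = -2*9*(-20) - 43319 = -18*(-20) - 43319 = -1*(-360) - 43319 = 360 - 43319 = -42959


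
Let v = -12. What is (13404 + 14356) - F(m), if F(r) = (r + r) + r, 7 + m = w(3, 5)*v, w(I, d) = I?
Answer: 27889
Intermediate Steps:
m = -43 (m = -7 + 3*(-12) = -7 - 36 = -43)
F(r) = 3*r (F(r) = 2*r + r = 3*r)
(13404 + 14356) - F(m) = (13404 + 14356) - 3*(-43) = 27760 - 1*(-129) = 27760 + 129 = 27889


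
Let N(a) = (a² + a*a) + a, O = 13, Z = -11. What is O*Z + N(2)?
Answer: -133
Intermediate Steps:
N(a) = a + 2*a² (N(a) = (a² + a²) + a = 2*a² + a = a + 2*a²)
O*Z + N(2) = 13*(-11) + 2*(1 + 2*2) = -143 + 2*(1 + 4) = -143 + 2*5 = -143 + 10 = -133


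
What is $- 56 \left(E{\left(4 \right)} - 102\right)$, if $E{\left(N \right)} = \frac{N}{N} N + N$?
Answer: $5264$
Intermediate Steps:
$E{\left(N \right)} = 2 N$ ($E{\left(N \right)} = 1 N + N = N + N = 2 N$)
$- 56 \left(E{\left(4 \right)} - 102\right) = - 56 \left(2 \cdot 4 - 102\right) = - 56 \left(8 - 102\right) = \left(-56\right) \left(-94\right) = 5264$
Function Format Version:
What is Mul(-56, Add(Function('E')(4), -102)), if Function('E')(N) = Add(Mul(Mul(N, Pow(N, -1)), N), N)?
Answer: 5264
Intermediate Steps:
Function('E')(N) = Mul(2, N) (Function('E')(N) = Add(Mul(1, N), N) = Add(N, N) = Mul(2, N))
Mul(-56, Add(Function('E')(4), -102)) = Mul(-56, Add(Mul(2, 4), -102)) = Mul(-56, Add(8, -102)) = Mul(-56, -94) = 5264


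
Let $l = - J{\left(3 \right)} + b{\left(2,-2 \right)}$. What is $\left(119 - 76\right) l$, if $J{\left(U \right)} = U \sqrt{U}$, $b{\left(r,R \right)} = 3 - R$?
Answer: $215 - 129 \sqrt{3} \approx -8.4346$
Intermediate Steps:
$J{\left(U \right)} = U^{\frac{3}{2}}$
$l = 5 - 3 \sqrt{3}$ ($l = - 3^{\frac{3}{2}} + \left(3 - -2\right) = - 3 \sqrt{3} + \left(3 + 2\right) = - 3 \sqrt{3} + 5 = 5 - 3 \sqrt{3} \approx -0.19615$)
$\left(119 - 76\right) l = \left(119 - 76\right) \left(5 - 3 \sqrt{3}\right) = 43 \left(5 - 3 \sqrt{3}\right) = 215 - 129 \sqrt{3}$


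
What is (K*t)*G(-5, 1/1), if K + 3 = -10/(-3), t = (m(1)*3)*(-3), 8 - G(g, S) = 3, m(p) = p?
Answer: -15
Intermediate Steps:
G(g, S) = 5 (G(g, S) = 8 - 1*3 = 8 - 3 = 5)
t = -9 (t = (1*3)*(-3) = 3*(-3) = -9)
K = ⅓ (K = -3 - 10/(-3) = -3 - 10*(-⅓) = -3 + 10/3 = ⅓ ≈ 0.33333)
(K*t)*G(-5, 1/1) = ((⅓)*(-9))*5 = -3*5 = -15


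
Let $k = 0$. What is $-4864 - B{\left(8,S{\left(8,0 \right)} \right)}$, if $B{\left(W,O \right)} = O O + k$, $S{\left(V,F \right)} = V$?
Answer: $-4928$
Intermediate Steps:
$B{\left(W,O \right)} = O^{2}$ ($B{\left(W,O \right)} = O O + 0 = O^{2} + 0 = O^{2}$)
$-4864 - B{\left(8,S{\left(8,0 \right)} \right)} = -4864 - 8^{2} = -4864 - 64 = -4928$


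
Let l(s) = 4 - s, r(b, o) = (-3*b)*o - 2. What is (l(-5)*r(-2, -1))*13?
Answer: -936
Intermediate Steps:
r(b, o) = -2 - 3*b*o (r(b, o) = -3*b*o - 2 = -2 - 3*b*o)
(l(-5)*r(-2, -1))*13 = ((4 - 1*(-5))*(-2 - 3*(-2)*(-1)))*13 = ((4 + 5)*(-2 - 6))*13 = (9*(-8))*13 = -72*13 = -936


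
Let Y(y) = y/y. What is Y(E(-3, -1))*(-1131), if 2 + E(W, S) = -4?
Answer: -1131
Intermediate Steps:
E(W, S) = -6 (E(W, S) = -2 - 4 = -6)
Y(y) = 1
Y(E(-3, -1))*(-1131) = 1*(-1131) = -1131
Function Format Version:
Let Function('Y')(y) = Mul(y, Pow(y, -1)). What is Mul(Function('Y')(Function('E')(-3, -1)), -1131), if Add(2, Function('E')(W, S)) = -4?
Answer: -1131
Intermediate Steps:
Function('E')(W, S) = -6 (Function('E')(W, S) = Add(-2, -4) = -6)
Function('Y')(y) = 1
Mul(Function('Y')(Function('E')(-3, -1)), -1131) = Mul(1, -1131) = -1131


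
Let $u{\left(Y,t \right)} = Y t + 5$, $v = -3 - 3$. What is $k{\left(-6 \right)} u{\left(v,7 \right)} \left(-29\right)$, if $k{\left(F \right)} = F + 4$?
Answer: $-2146$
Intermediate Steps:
$v = -6$
$u{\left(Y,t \right)} = 5 + Y t$
$k{\left(F \right)} = 4 + F$
$k{\left(-6 \right)} u{\left(v,7 \right)} \left(-29\right) = \left(4 - 6\right) \left(5 - 42\right) \left(-29\right) = - 2 \left(5 - 42\right) \left(-29\right) = \left(-2\right) \left(-37\right) \left(-29\right) = 74 \left(-29\right) = -2146$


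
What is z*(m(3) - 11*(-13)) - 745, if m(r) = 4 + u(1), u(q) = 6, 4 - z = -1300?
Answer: 198767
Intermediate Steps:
z = 1304 (z = 4 - 1*(-1300) = 4 + 1300 = 1304)
m(r) = 10 (m(r) = 4 + 6 = 10)
z*(m(3) - 11*(-13)) - 745 = 1304*(10 - 11*(-13)) - 745 = 1304*(10 + 143) - 745 = 1304*153 - 745 = 199512 - 745 = 198767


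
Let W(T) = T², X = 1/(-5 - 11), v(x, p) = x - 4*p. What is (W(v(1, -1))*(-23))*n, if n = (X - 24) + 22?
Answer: 18975/16 ≈ 1185.9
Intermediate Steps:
X = -1/16 (X = 1/(-16) = -1/16 ≈ -0.062500)
n = -33/16 (n = (-1/16 - 24) + 22 = -385/16 + 22 = -33/16 ≈ -2.0625)
(W(v(1, -1))*(-23))*n = ((1 - 4*(-1))²*(-23))*(-33/16) = ((1 + 4)²*(-23))*(-33/16) = (5²*(-23))*(-33/16) = (25*(-23))*(-33/16) = -575*(-33/16) = 18975/16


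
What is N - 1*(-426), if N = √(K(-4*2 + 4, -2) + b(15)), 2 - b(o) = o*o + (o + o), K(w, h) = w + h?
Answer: 426 + I*√259 ≈ 426.0 + 16.093*I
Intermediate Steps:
K(w, h) = h + w
b(o) = 2 - o² - 2*o (b(o) = 2 - (o*o + (o + o)) = 2 - (o² + 2*o) = 2 + (-o² - 2*o) = 2 - o² - 2*o)
N = I*√259 (N = √((-2 + (-4*2 + 4)) + (2 - 1*15² - 2*15)) = √((-2 + (-8 + 4)) + (2 - 1*225 - 30)) = √((-2 - 4) + (2 - 225 - 30)) = √(-6 - 253) = √(-259) = I*√259 ≈ 16.093*I)
N - 1*(-426) = I*√259 - 1*(-426) = I*√259 + 426 = 426 + I*√259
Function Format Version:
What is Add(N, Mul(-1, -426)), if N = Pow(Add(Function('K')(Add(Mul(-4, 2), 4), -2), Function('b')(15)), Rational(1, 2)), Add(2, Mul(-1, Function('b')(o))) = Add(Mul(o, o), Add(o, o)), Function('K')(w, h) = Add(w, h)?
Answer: Add(426, Mul(I, Pow(259, Rational(1, 2)))) ≈ Add(426.00, Mul(16.093, I))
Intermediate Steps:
Function('K')(w, h) = Add(h, w)
Function('b')(o) = Add(2, Mul(-1, Pow(o, 2)), Mul(-2, o)) (Function('b')(o) = Add(2, Mul(-1, Add(Mul(o, o), Add(o, o)))) = Add(2, Mul(-1, Add(Pow(o, 2), Mul(2, o)))) = Add(2, Add(Mul(-1, Pow(o, 2)), Mul(-2, o))) = Add(2, Mul(-1, Pow(o, 2)), Mul(-2, o)))
N = Mul(I, Pow(259, Rational(1, 2))) (N = Pow(Add(Add(-2, Add(Mul(-4, 2), 4)), Add(2, Mul(-1, Pow(15, 2)), Mul(-2, 15))), Rational(1, 2)) = Pow(Add(Add(-2, Add(-8, 4)), Add(2, Mul(-1, 225), -30)), Rational(1, 2)) = Pow(Add(Add(-2, -4), Add(2, -225, -30)), Rational(1, 2)) = Pow(Add(-6, -253), Rational(1, 2)) = Pow(-259, Rational(1, 2)) = Mul(I, Pow(259, Rational(1, 2))) ≈ Mul(16.093, I))
Add(N, Mul(-1, -426)) = Add(Mul(I, Pow(259, Rational(1, 2))), Mul(-1, -426)) = Add(Mul(I, Pow(259, Rational(1, 2))), 426) = Add(426, Mul(I, Pow(259, Rational(1, 2))))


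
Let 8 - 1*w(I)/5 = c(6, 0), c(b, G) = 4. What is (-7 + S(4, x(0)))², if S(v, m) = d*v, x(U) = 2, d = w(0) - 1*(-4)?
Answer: 7921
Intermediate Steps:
w(I) = 20 (w(I) = 40 - 5*4 = 40 - 20 = 20)
d = 24 (d = 20 - 1*(-4) = 20 + 4 = 24)
S(v, m) = 24*v
(-7 + S(4, x(0)))² = (-7 + 24*4)² = (-7 + 96)² = 89² = 7921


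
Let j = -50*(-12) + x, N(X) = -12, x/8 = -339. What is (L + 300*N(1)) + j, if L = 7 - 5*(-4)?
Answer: -5685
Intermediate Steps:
x = -2712 (x = 8*(-339) = -2712)
L = 27 (L = 7 + 20 = 27)
j = -2112 (j = -50*(-12) - 2712 = 600 - 2712 = -2112)
(L + 300*N(1)) + j = (27 + 300*(-12)) - 2112 = (27 - 3600) - 2112 = -3573 - 2112 = -5685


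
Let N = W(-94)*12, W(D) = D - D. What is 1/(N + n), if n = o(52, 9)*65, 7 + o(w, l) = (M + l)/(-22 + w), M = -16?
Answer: -6/2821 ≈ -0.0021269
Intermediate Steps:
W(D) = 0
N = 0 (N = 0*12 = 0)
o(w, l) = -7 + (-16 + l)/(-22 + w)
n = -2821/6 (n = ((138 + 9 - 7*52)/(-22 + 52))*65 = ((138 + 9 - 364)/30)*65 = ((1/30)*(-217))*65 = -217/30*65 = -2821/6 ≈ -470.17)
1/(N + n) = 1/(0 - 2821/6) = 1/(-2821/6) = -6/2821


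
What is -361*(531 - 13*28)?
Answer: -60287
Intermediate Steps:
-361*(531 - 13*28) = -361*(531 - 364) = -361*167 = -60287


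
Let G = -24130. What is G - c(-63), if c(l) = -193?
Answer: -23937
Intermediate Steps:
G - c(-63) = -24130 - 1*(-193) = -24130 + 193 = -23937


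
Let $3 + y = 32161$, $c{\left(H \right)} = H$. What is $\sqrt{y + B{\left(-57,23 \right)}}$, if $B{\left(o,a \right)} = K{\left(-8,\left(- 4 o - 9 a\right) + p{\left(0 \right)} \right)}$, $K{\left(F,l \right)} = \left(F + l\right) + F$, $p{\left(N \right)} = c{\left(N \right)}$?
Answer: $\sqrt{32163} \approx 179.34$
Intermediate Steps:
$p{\left(N \right)} = N$
$K{\left(F,l \right)} = l + 2 F$
$B{\left(o,a \right)} = -16 - 9 a - 4 o$ ($B{\left(o,a \right)} = \left(\left(- 4 o - 9 a\right) + 0\right) + 2 \left(-8\right) = \left(\left(- 9 a - 4 o\right) + 0\right) - 16 = \left(- 9 a - 4 o\right) - 16 = -16 - 9 a - 4 o$)
$y = 32158$ ($y = -3 + 32161 = 32158$)
$\sqrt{y + B{\left(-57,23 \right)}} = \sqrt{32158 - -5} = \sqrt{32158 + 5} = \sqrt{32163}$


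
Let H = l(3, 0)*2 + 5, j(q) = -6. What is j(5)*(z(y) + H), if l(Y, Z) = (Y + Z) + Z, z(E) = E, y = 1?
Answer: -72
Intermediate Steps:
l(Y, Z) = Y + 2*Z
H = 11 (H = (3 + 2*0)*2 + 5 = (3 + 0)*2 + 5 = 3*2 + 5 = 6 + 5 = 11)
j(5)*(z(y) + H) = -6*(1 + 11) = -6*12 = -72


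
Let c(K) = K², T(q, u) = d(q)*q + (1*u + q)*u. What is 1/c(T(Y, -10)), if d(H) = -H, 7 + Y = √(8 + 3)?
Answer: 279/3231404 - 5*√11/807851 ≈ 6.5813e-5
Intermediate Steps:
Y = -7 + √11 (Y = -7 + √(8 + 3) = -7 + √11 ≈ -3.6834)
T(q, u) = -q² + u*(q + u) (T(q, u) = (-q)*q + (1*u + q)*u = -q² + (u + q)*u = -q² + (q + u)*u = -q² + u*(q + u))
1/c(T(Y, -10)) = 1/(((-10)² - (-7 + √11)² + (-7 + √11)*(-10))²) = 1/((100 - (-7 + √11)² + (70 - 10*√11))²) = 1/((170 - (-7 + √11)² - 10*√11)²) = (170 - (-7 + √11)² - 10*√11)⁻²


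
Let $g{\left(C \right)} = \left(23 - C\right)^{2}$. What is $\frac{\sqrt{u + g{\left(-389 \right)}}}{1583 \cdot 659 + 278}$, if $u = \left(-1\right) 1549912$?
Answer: $\frac{2 i \sqrt{38338}}{347825} \approx 0.0011259 i$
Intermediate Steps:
$u = -1549912$
$\frac{\sqrt{u + g{\left(-389 \right)}}}{1583 \cdot 659 + 278} = \frac{\sqrt{-1549912 + \left(-23 - 389\right)^{2}}}{1583 \cdot 659 + 278} = \frac{\sqrt{-1549912 + \left(-412\right)^{2}}}{1043197 + 278} = \frac{\sqrt{-1549912 + 169744}}{1043475} = \sqrt{-1380168} \cdot \frac{1}{1043475} = 6 i \sqrt{38338} \cdot \frac{1}{1043475} = \frac{2 i \sqrt{38338}}{347825}$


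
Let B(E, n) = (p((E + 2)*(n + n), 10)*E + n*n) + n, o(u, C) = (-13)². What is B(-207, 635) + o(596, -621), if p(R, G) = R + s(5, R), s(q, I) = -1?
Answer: 54296686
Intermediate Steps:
o(u, C) = 169
p(R, G) = -1 + R (p(R, G) = R - 1 = -1 + R)
B(E, n) = n + n² + E*(-1 + 2*n*(2 + E)) (B(E, n) = ((-1 + (E + 2)*(n + n))*E + n*n) + n = ((-1 + (2 + E)*(2*n))*E + n²) + n = ((-1 + 2*n*(2 + E))*E + n²) + n = (E*(-1 + 2*n*(2 + E)) + n²) + n = (n² + E*(-1 + 2*n*(2 + E))) + n = n + n² + E*(-1 + 2*n*(2 + E)))
B(-207, 635) + o(596, -621) = (635 + 635² - 207*(-1 + 2*635*(2 - 207))) + 169 = (635 + 403225 - 207*(-1 + 2*635*(-205))) + 169 = (635 + 403225 - 207*(-1 - 260350)) + 169 = (635 + 403225 - 207*(-260351)) + 169 = (635 + 403225 + 53892657) + 169 = 54296517 + 169 = 54296686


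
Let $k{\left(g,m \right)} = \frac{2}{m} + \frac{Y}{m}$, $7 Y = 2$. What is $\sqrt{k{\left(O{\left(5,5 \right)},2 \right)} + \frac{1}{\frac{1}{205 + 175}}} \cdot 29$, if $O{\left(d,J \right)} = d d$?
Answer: $\frac{58 \sqrt{4669}}{7} \approx 566.16$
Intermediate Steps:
$Y = \frac{2}{7}$ ($Y = \frac{1}{7} \cdot 2 = \frac{2}{7} \approx 0.28571$)
$O{\left(d,J \right)} = d^{2}$
$k{\left(g,m \right)} = \frac{16}{7 m}$ ($k{\left(g,m \right)} = \frac{2}{m} + \frac{2}{7 m} = \frac{16}{7 m}$)
$\sqrt{k{\left(O{\left(5,5 \right)},2 \right)} + \frac{1}{\frac{1}{205 + 175}}} \cdot 29 = \sqrt{\frac{16}{7 \cdot 2} + \frac{1}{\frac{1}{205 + 175}}} \cdot 29 = \sqrt{\frac{16}{7} \cdot \frac{1}{2} + \frac{1}{\frac{1}{380}}} \cdot 29 = \sqrt{\frac{8}{7} + \frac{1}{\frac{1}{380}}} \cdot 29 = \sqrt{\frac{8}{7} + 380} \cdot 29 = \sqrt{\frac{2668}{7}} \cdot 29 = \frac{2 \sqrt{4669}}{7} \cdot 29 = \frac{58 \sqrt{4669}}{7}$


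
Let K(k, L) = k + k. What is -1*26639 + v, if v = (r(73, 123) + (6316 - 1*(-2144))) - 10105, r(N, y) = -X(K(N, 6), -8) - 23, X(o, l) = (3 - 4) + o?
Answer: -28452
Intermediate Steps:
K(k, L) = 2*k
X(o, l) = -1 + o
r(N, y) = -22 - 2*N (r(N, y) = -(-1 + 2*N) - 23 = (1 - 2*N) - 23 = -22 - 2*N)
v = -1813 (v = ((-22 - 2*73) + (6316 - 1*(-2144))) - 10105 = ((-22 - 146) + (6316 + 2144)) - 10105 = (-168 + 8460) - 10105 = 8292 - 10105 = -1813)
-1*26639 + v = -1*26639 - 1813 = -26639 - 1813 = -28452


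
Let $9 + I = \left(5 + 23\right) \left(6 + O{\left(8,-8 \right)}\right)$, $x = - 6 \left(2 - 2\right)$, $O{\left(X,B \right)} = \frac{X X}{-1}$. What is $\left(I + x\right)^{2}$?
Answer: $2666689$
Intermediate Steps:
$O{\left(X,B \right)} = - X^{2}$ ($O{\left(X,B \right)} = X^{2} \left(-1\right) = - X^{2}$)
$x = 0$ ($x = \left(-6\right) 0 = 0$)
$I = -1633$ ($I = -9 + \left(5 + 23\right) \left(6 - 8^{2}\right) = -9 + 28 \left(6 - 64\right) = -9 + 28 \left(-58\right) = -9 - 1624 = -1633$)
$\left(I + x\right)^{2} = \left(-1633 + 0\right)^{2} = \left(-1633\right)^{2} = 2666689$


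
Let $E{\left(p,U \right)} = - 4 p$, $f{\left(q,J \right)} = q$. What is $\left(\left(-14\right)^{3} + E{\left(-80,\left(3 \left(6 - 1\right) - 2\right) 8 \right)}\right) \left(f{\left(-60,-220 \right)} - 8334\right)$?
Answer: $20347056$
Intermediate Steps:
$\left(\left(-14\right)^{3} + E{\left(-80,\left(3 \left(6 - 1\right) - 2\right) 8 \right)}\right) \left(f{\left(-60,-220 \right)} - 8334\right) = \left(\left(-14\right)^{3} - -320\right) \left(-60 - 8334\right) = \left(-2744 + 320\right) \left(-8394\right) = \left(-2424\right) \left(-8394\right) = 20347056$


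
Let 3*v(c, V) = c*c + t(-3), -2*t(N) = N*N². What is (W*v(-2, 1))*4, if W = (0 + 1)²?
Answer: 70/3 ≈ 23.333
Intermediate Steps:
t(N) = -N³/2 (t(N) = -N*N²/2 = -N³/2)
W = 1 (W = 1² = 1)
v(c, V) = 9/2 + c²/3 (v(c, V) = (c*c - ½*(-3)³)/3 = (c² - ½*(-27))/3 = (c² + 27/2)/3 = (27/2 + c²)/3 = 9/2 + c²/3)
(W*v(-2, 1))*4 = (1*(9/2 + (⅓)*(-2)²))*4 = (1*(9/2 + (⅓)*4))*4 = (1*(9/2 + 4/3))*4 = (1*(35/6))*4 = (35/6)*4 = 70/3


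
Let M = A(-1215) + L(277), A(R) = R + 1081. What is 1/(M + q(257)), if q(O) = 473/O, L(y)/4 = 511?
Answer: 257/491343 ≈ 0.00052306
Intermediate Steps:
A(R) = 1081 + R
L(y) = 2044 (L(y) = 4*511 = 2044)
M = 1910 (M = (1081 - 1215) + 2044 = -134 + 2044 = 1910)
1/(M + q(257)) = 1/(1910 + 473/257) = 1/(491343/257) = 257/491343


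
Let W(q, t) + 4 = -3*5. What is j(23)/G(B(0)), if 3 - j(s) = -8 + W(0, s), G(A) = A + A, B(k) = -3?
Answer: -5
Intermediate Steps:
W(q, t) = -19 (W(q, t) = -4 - 3*5 = -4 - 15 = -19)
G(A) = 2*A
j(s) = 30 (j(s) = 3 - (-8 - 19) = 3 - 1*(-27) = 3 + 27 = 30)
j(23)/G(B(0)) = 30/((2*(-3))) = 30/(-6) = 30*(-1/6) = -5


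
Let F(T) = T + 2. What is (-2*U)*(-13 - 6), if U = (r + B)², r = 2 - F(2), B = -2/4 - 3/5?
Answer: 18259/50 ≈ 365.18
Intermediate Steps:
F(T) = 2 + T
B = -11/10 (B = -2*¼ - 3*⅕ = -½ - ⅗ = -11/10 ≈ -1.1000)
r = -2 (r = 2 - (2 + 2) = 2 - 1*4 = 2 - 4 = -2)
U = 961/100 (U = (-2 - 11/10)² = (-31/10)² = 961/100 ≈ 9.6100)
(-2*U)*(-13 - 6) = (-2*961/100)*(-13 - 6) = -961/50*(-19) = 18259/50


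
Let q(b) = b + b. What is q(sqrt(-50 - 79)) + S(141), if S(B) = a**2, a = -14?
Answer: 196 + 2*I*sqrt(129) ≈ 196.0 + 22.716*I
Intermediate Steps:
q(b) = 2*b
S(B) = 196 (S(B) = (-14)**2 = 196)
q(sqrt(-50 - 79)) + S(141) = 2*sqrt(-50 - 79) + 196 = 2*sqrt(-129) + 196 = 2*(I*sqrt(129)) + 196 = 2*I*sqrt(129) + 196 = 196 + 2*I*sqrt(129)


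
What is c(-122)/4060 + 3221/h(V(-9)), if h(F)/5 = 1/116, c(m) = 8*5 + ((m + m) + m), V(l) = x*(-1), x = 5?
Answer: 151696053/2030 ≈ 74727.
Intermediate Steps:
V(l) = -5 (V(l) = 5*(-1) = -5)
c(m) = 40 + 3*m (c(m) = 40 + (2*m + m) = 40 + 3*m)
h(F) = 5/116
c(-122)/4060 + 3221/h(V(-9)) = (40 + 3*(-122))/4060 + 3221/(5/116) = (40 - 366)*(1/4060) + 3221*(116/5) = -326*1/4060 + 373636/5 = -163/2030 + 373636/5 = 151696053/2030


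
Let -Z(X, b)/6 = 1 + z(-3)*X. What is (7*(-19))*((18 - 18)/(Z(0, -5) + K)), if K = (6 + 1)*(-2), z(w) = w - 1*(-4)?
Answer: 0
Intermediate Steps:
z(w) = 4 + w (z(w) = w + 4 = 4 + w)
Z(X, b) = -6 - 6*X (Z(X, b) = -6*(1 + (4 - 3)*X) = -6*(1 + 1*X) = -6*(1 + X) = -6 - 6*X)
K = -14 (K = 7*(-2) = -14)
(7*(-19))*((18 - 18)/(Z(0, -5) + K)) = (7*(-19))*((18 - 18)/((-6 - 6*0) - 14)) = -0/((-6 + 0) - 14) = -0/(-6 - 14) = -0/(-20) = -0*(-1)/20 = -133*0 = 0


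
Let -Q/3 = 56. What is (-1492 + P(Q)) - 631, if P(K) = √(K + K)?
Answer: -2123 + 4*I*√21 ≈ -2123.0 + 18.33*I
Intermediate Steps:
Q = -168 (Q = -3*56 = -168)
P(K) = √2*√K (P(K) = √(2*K) = √2*√K)
(-1492 + P(Q)) - 631 = (-1492 + √2*√(-168)) - 631 = (-1492 + √2*(2*I*√42)) - 631 = (-1492 + 4*I*√21) - 631 = -2123 + 4*I*√21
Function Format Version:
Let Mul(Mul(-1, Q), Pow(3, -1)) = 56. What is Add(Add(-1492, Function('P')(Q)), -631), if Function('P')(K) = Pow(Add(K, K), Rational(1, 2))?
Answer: Add(-2123, Mul(4, I, Pow(21, Rational(1, 2)))) ≈ Add(-2123.0, Mul(18.330, I))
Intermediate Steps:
Q = -168 (Q = Mul(-3, 56) = -168)
Function('P')(K) = Mul(Pow(2, Rational(1, 2)), Pow(K, Rational(1, 2))) (Function('P')(K) = Pow(Mul(2, K), Rational(1, 2)) = Mul(Pow(2, Rational(1, 2)), Pow(K, Rational(1, 2))))
Add(Add(-1492, Function('P')(Q)), -631) = Add(Add(-1492, Mul(Pow(2, Rational(1, 2)), Pow(-168, Rational(1, 2)))), -631) = Add(Add(-1492, Mul(Pow(2, Rational(1, 2)), Mul(2, I, Pow(42, Rational(1, 2))))), -631) = Add(Add(-1492, Mul(4, I, Pow(21, Rational(1, 2)))), -631) = Add(-2123, Mul(4, I, Pow(21, Rational(1, 2))))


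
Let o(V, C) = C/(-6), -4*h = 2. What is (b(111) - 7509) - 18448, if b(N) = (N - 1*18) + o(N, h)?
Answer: -310367/12 ≈ -25864.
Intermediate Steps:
h = -1/2 (h = -1/4*2 = -1/2 ≈ -0.50000)
o(V, C) = -C/6 (o(V, C) = C*(-1/6) = -C/6)
b(N) = -215/12 + N (b(N) = (N - 1*18) - 1/6*(-1/2) = (N - 18) + 1/12 = (-18 + N) + 1/12 = -215/12 + N)
(b(111) - 7509) - 18448 = ((-215/12 + 111) - 7509) - 18448 = (1117/12 - 7509) - 18448 = -88991/12 - 18448 = -310367/12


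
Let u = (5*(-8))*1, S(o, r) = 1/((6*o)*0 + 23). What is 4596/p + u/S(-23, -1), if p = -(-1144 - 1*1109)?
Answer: -689388/751 ≈ -917.96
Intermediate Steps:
p = 2253 (p = -(-1144 - 1109) = -1*(-2253) = 2253)
S(o, r) = 1/23 (S(o, r) = 1/(0 + 23) = 1/23)
u = -40 (u = -40*1 = -40)
4596/p + u/S(-23, -1) = 4596/2253 - 40/1/23 = 4596*(1/2253) - 40*23 = 1532/751 - 920 = -689388/751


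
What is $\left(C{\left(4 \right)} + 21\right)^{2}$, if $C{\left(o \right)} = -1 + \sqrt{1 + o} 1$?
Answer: $\left(20 + \sqrt{5}\right)^{2} \approx 494.44$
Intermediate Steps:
$C{\left(o \right)} = -1 + \sqrt{1 + o}$
$\left(C{\left(4 \right)} + 21\right)^{2} = \left(\left(-1 + \sqrt{1 + 4}\right) + 21\right)^{2} = \left(\left(-1 + \sqrt{5}\right) + 21\right)^{2} = \left(20 + \sqrt{5}\right)^{2}$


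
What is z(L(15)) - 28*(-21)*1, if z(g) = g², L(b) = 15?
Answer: 813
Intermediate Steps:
z(L(15)) - 28*(-21)*1 = 15² - 28*(-21)*1 = 225 + 588*1 = 225 + 588 = 813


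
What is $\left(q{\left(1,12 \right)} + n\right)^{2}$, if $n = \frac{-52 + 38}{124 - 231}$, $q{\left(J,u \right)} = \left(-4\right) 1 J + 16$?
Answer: $\frac{1684804}{11449} \approx 147.16$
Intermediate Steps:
$q{\left(J,u \right)} = 16 - 4 J$ ($q{\left(J,u \right)} = - 4 J + 16 = 16 - 4 J$)
$n = \frac{14}{107}$ ($n = - \frac{14}{-107} = \left(-14\right) \left(- \frac{1}{107}\right) = \frac{14}{107} \approx 0.13084$)
$\left(q{\left(1,12 \right)} + n\right)^{2} = \left(\left(16 - 4\right) + \frac{14}{107}\right)^{2} = \left(12 + \frac{14}{107}\right)^{2} = \left(\frac{1298}{107}\right)^{2} = \frac{1684804}{11449}$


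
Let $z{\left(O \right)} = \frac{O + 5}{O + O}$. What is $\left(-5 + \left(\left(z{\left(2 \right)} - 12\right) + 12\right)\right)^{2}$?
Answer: $\frac{169}{16} \approx 10.563$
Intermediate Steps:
$z{\left(O \right)} = \frac{5 + O}{2 O}$
$\left(-5 + \left(\left(z{\left(2 \right)} - 12\right) + 12\right)\right)^{2} = \left(-5 + \left(\left(\frac{5 + 2}{2 \cdot 2} - 12\right) + 12\right)\right)^{2} = \left(-5 + \left(\left(\frac{1}{2} \cdot \frac{1}{2} \cdot 7 - 12\right) + 12\right)\right)^{2} = \left(-5 + \left(\left(\frac{7}{4} - 12\right) + 12\right)\right)^{2} = \left(-5 + \left(- \frac{41}{4} + 12\right)\right)^{2} = \left(-5 + \frac{7}{4}\right)^{2} = \left(- \frac{13}{4}\right)^{2} = \frac{169}{16}$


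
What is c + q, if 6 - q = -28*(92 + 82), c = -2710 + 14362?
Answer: 16530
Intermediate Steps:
c = 11652
q = 4878 (q = 6 - (-28)*(92 + 82) = 6 - (-28)*174 = 6 - 1*(-4872) = 6 + 4872 = 4878)
c + q = 11652 + 4878 = 16530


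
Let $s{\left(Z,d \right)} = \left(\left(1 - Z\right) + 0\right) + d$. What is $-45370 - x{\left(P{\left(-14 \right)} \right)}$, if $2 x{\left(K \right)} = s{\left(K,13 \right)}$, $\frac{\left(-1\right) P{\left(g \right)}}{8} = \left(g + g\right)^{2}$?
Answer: $-48513$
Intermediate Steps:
$P{\left(g \right)} = - 32 g^{2}$ ($P{\left(g \right)} = - 8 \left(g + g\right)^{2} = - 8 \left(2 g\right)^{2} = - 8 \cdot 4 g^{2} = - 32 g^{2}$)
$s{\left(Z,d \right)} = 1 + d - Z$ ($s{\left(Z,d \right)} = \left(1 - Z\right) + d = 1 + d - Z$)
$x{\left(K \right)} = 7 - \frac{K}{2}$ ($x{\left(K \right)} = \frac{1 + 13 - K}{2} = \frac{14 - K}{2} = 7 - \frac{K}{2}$)
$-45370 - x{\left(P{\left(-14 \right)} \right)} = -45370 - \left(7 - \frac{\left(-32\right) \left(-14\right)^{2}}{2}\right) = -45370 - \left(7 - \frac{\left(-32\right) 196}{2}\right) = -45370 - \left(7 - -3136\right) = -45370 - \left(7 + 3136\right) = -45370 - 3143 = -48513$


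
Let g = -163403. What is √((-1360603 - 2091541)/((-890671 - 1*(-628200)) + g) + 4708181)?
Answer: √213479491858685853/212937 ≈ 2169.8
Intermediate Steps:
√((-1360603 - 2091541)/((-890671 - 1*(-628200)) + g) + 4708181) = √((-1360603 - 2091541)/((-890671 - 1*(-628200)) - 163403) + 4708181) = √(-3452144/((-890671 + 628200) - 163403) + 4708181) = √(-3452144/(-262471 - 163403) + 4708181) = √(-3452144/(-425874) + 4708181) = √(-3452144*(-1/425874) + 4708181) = √(1726072/212937 + 4708181) = √(1002547663669/212937) = √213479491858685853/212937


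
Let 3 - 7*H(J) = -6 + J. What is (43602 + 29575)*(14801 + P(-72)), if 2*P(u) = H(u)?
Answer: 15169226215/14 ≈ 1.0835e+9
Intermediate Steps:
H(J) = 9/7 - J/7 (H(J) = 3/7 - (-6 + J)/7 = 3/7 + (6/7 - J/7) = 9/7 - J/7)
P(u) = 9/14 - u/14 (P(u) = (9/7 - u/7)/2 = 9/14 - u/14)
(43602 + 29575)*(14801 + P(-72)) = (43602 + 29575)*(14801 + (9/14 - 1/14*(-72))) = 73177*(14801 + (9/14 + 36/7)) = 73177*(14801 + 81/14) = 73177*(207295/14) = 15169226215/14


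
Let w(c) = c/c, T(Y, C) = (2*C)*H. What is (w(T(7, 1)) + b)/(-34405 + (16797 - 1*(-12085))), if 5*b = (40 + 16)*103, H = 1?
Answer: -5773/27615 ≈ -0.20905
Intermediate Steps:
T(Y, C) = 2*C (T(Y, C) = (2*C)*1 = 2*C)
w(c) = 1
b = 5768/5 (b = ((40 + 16)*103)/5 = (56*103)/5 = (⅕)*5768 = 5768/5 ≈ 1153.6)
(w(T(7, 1)) + b)/(-34405 + (16797 - 1*(-12085))) = (1 + 5768/5)/(-34405 + (16797 - 1*(-12085))) = 5773/(5*(-34405 + (16797 + 12085))) = 5773/(5*(-34405 + 28882)) = (5773/5)/(-5523) = (5773/5)*(-1/5523) = -5773/27615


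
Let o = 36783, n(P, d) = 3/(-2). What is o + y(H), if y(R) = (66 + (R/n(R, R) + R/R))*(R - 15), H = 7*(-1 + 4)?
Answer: 37101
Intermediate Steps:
H = 21 (H = 7*3 = 21)
n(P, d) = -3/2 (n(P, d) = 3*(-½) = -3/2)
y(R) = (-15 + R)*(67 - 2*R/3) (y(R) = (66 + (R/(-3/2) + R/R))*(R - 15) = (66 + (R*(-⅔) + 1))*(-15 + R) = (66 + (-2*R/3 + 1))*(-15 + R) = (66 + (1 - 2*R/3))*(-15 + R) = (67 - 2*R/3)*(-15 + R) = (-15 + R)*(67 - 2*R/3))
o + y(H) = 36783 + (-1005 + 77*21 - ⅔*21²) = 36783 + (-1005 + 1617 - ⅔*441) = 36783 + (-1005 + 1617 - 294) = 36783 + 318 = 37101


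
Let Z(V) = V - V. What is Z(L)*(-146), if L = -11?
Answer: 0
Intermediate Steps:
Z(V) = 0
Z(L)*(-146) = 0*(-146) = 0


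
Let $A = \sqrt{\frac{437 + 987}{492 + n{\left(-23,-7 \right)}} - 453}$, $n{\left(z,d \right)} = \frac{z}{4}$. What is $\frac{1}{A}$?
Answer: $- \frac{i \sqrt{1702631605}}{875389} \approx - 0.047137 i$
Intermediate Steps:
$n{\left(z,d \right)} = \frac{z}{4}$ ($n{\left(z,d \right)} = z \frac{1}{4} = \frac{z}{4}$)
$A = \frac{i \sqrt{1702631605}}{1945}$ ($A = \sqrt{\frac{437 + 987}{492 + \frac{1}{4} \left(-23\right)} - 453} = \sqrt{\frac{1424}{492 - \frac{23}{4}} - 453} = \sqrt{\frac{1424}{\frac{1945}{4}} - 453} = \sqrt{1424 \cdot \frac{4}{1945} - 453} = \sqrt{\frac{5696}{1945} - 453} = \sqrt{- \frac{875389}{1945}} = \frac{i \sqrt{1702631605}}{1945} \approx 21.215 i$)
$\frac{1}{A} = \frac{1}{\frac{1}{1945} i \sqrt{1702631605}} = - \frac{i \sqrt{1702631605}}{875389}$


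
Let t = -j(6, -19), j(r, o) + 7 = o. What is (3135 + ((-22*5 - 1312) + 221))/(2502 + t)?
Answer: 967/1264 ≈ 0.76503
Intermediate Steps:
j(r, o) = -7 + o
t = 26 (t = -(-7 - 19) = -1*(-26) = 26)
(3135 + ((-22*5 - 1312) + 221))/(2502 + t) = (3135 + ((-22*5 - 1312) + 221))/(2502 + 26) = (3135 + ((-110 - 1312) + 221))/2528 = (3135 + (-1422 + 221))*(1/2528) = (3135 - 1201)*(1/2528) = 1934*(1/2528) = 967/1264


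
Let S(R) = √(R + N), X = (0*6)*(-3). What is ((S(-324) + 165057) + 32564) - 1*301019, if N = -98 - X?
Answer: -103398 + I*√422 ≈ -1.034e+5 + 20.543*I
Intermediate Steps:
X = 0 (X = 0*(-3) = 0)
N = -98 (N = -98 - 1*0 = -98 + 0 = -98)
S(R) = √(-98 + R) (S(R) = √(R - 98) = √(-98 + R))
((S(-324) + 165057) + 32564) - 1*301019 = ((√(-98 - 324) + 165057) + 32564) - 1*301019 = ((√(-422) + 165057) + 32564) - 301019 = ((I*√422 + 165057) + 32564) - 301019 = ((165057 + I*√422) + 32564) - 301019 = (197621 + I*√422) - 301019 = -103398 + I*√422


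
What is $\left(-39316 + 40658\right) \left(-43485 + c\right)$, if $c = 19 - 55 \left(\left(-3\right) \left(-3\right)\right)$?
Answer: $-58995662$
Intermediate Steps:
$c = -476$ ($c = 19 - 495 = -476$)
$\left(-39316 + 40658\right) \left(-43485 + c\right) = \left(-39316 + 40658\right) \left(-43485 - 476\right) = 1342 \left(-43961\right) = -58995662$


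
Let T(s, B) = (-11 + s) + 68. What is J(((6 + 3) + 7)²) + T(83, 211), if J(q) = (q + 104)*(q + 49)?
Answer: 109940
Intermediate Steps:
T(s, B) = 57 + s
J(q) = (49 + q)*(104 + q) (J(q) = (104 + q)*(49 + q) = (49 + q)*(104 + q))
J(((6 + 3) + 7)²) + T(83, 211) = (5096 + (((6 + 3) + 7)²)² + 153*((6 + 3) + 7)²) + (57 + 83) = (5096 + ((9 + 7)²)² + 153*(9 + 7)²) + 140 = (5096 + (16²)² + 153*16²) + 140 = (5096 + 256² + 153*256) + 140 = (5096 + 65536 + 39168) + 140 = 109800 + 140 = 109940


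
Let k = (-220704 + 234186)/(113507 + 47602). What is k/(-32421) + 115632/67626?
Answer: 157663994/92208051 ≈ 1.7099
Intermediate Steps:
k = 1498/17901 (k = 13482/161109 = 13482*(1/161109) = 1498/17901 ≈ 0.083682)
k/(-32421) + 115632/67626 = (1498/17901)/(-32421) + 115632/67626 = (1498/17901)*(-1/32421) + 115632*(1/67626) = -14/5424003 + 6424/3757 = 157663994/92208051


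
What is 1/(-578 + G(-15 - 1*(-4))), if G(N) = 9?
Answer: -1/569 ≈ -0.0017575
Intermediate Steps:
1/(-578 + G(-15 - 1*(-4))) = 1/(-578 + 9) = 1/(-569) = -1/569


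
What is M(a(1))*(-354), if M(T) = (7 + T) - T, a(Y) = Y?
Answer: -2478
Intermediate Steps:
M(T) = 7
M(a(1))*(-354) = 7*(-354) = -2478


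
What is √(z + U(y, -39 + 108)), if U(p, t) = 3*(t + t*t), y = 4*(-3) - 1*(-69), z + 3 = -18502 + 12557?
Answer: √8542 ≈ 92.423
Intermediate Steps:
z = -5948 (z = -3 + (-18502 + 12557) = -3 - 5945 = -5948)
y = 57 (y = -12 + 69 = 57)
U(p, t) = 3*t + 3*t² (U(p, t) = 3*(t + t²) = 3*t + 3*t²)
√(z + U(y, -39 + 108)) = √(-5948 + 3*(-39 + 108)*(1 + (-39 + 108))) = √(-5948 + 3*69*(1 + 69)) = √(-5948 + 3*69*70) = √(-5948 + 14490) = √8542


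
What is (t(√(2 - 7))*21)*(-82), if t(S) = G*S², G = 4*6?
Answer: 206640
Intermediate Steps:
G = 24
t(S) = 24*S²
(t(√(2 - 7))*21)*(-82) = ((24*(√(2 - 7))²)*21)*(-82) = ((24*(√(-5))²)*21)*(-82) = ((24*(I*√5)²)*21)*(-82) = ((24*(-5))*21)*(-82) = -120*21*(-82) = -2520*(-82) = 206640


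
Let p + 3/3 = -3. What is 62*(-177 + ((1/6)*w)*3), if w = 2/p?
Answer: -21979/2 ≈ -10990.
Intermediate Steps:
p = -4 (p = -1 - 3 = -4)
w = -½ (w = 2/(-4) = 2*(-¼) = -½ ≈ -0.50000)
62*(-177 + ((1/6)*w)*3) = 62*(-177 + ((1/6)*(-½))*3) = 62*(-177 + ((1*(⅙))*(-½))*3) = 62*(-177 + ((⅙)*(-½))*3) = 62*(-177 - 1/12*3) = 62*(-177 - ¼) = 62*(-709/4) = -21979/2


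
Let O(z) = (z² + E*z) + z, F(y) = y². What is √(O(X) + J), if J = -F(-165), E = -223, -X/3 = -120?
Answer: 3*√2495 ≈ 149.85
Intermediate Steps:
X = 360 (X = -3*(-120) = 360)
O(z) = z² - 222*z (O(z) = (z² - 223*z) + z = z² - 222*z)
J = -27225 (J = -1*(-165)² = -1*27225 = -27225)
√(O(X) + J) = √(360*(-222 + 360) - 27225) = √(360*138 - 27225) = √(49680 - 27225) = √22455 = 3*√2495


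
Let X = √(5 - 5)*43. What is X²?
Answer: 0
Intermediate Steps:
X = 0 (X = √0*43 = 0*43 = 0)
X² = 0² = 0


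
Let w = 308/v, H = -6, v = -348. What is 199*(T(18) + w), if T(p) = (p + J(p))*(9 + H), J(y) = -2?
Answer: 815701/87 ≈ 9375.9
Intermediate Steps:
T(p) = -6 + 3*p (T(p) = (p - 2)*(9 - 6) = (-2 + p)*3 = -6 + 3*p)
w = -77/87 (w = 308/(-348) = 308*(-1/348) = -77/87 ≈ -0.88506)
199*(T(18) + w) = 199*((-6 + 3*18) - 77/87) = 199*((-6 + 54) - 77/87) = 199*(48 - 77/87) = 199*(4099/87) = 815701/87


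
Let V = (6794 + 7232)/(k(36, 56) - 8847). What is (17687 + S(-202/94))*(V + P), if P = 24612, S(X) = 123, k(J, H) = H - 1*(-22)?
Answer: 3843551201620/8769 ≈ 4.3831e+8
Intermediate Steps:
k(J, H) = 22 + H (k(J, H) = H + 22 = 22 + H)
V = -14026/8769 (V = (6794 + 7232)/((22 + 56) - 8847) = 14026/(78 - 8847) = 14026/(-8769) = 14026*(-1/8769) = -14026/8769 ≈ -1.5995)
(17687 + S(-202/94))*(V + P) = (17687 + 123)*(-14026/8769 + 24612) = 17810*(215808602/8769) = 3843551201620/8769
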